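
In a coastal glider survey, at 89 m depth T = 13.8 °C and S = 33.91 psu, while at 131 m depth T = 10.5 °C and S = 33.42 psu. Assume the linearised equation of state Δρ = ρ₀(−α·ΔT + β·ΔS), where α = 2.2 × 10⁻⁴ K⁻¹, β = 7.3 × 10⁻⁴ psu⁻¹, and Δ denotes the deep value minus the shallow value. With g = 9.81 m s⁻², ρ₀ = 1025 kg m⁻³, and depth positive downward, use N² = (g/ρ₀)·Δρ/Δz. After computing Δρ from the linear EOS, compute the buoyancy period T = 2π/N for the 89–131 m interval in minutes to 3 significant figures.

11.3 min

ΔT = -3.3 K, ΔS = -0.49 psu (deep − shallow).
Δρ/ρ₀ = −αΔT + βΔS = 7.26 × 10⁻⁴ − 3.577 × 10⁻⁴ = 3.683 × 10⁻⁴, so Δρ ≈ 0.3775 kg m⁻³.
N² = (g/ρ₀)·Δρ/Δz = g·(Δρ/ρ₀)/Δz = 9.81 × 3.683 × 10⁻⁴ / 42 = 8.6024 × 10⁻⁵ s⁻².
N = √(8.6024 × 10⁻⁵) = 9.2749 × 10⁻³ rad s⁻¹ → T = 2π/N = 677.44 s = 11.291 min ≈ 11.3 min.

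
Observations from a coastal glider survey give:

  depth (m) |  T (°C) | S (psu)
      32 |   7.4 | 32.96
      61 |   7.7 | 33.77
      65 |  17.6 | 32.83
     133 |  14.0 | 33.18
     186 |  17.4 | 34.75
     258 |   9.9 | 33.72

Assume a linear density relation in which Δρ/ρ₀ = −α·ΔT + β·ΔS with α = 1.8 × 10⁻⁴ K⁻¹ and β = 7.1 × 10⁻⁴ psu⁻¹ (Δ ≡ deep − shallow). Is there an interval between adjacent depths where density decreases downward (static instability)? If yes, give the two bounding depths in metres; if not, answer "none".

Evaluate Δρ/ρ₀ = −αΔT + βΔS across each adjacent pair:
  32–61 m: −αΔT+βΔS = −(1.8 × 10⁻⁴)(+0.3)+(7.1 × 10⁻⁴)(+0.81) = 5.2 × 10⁻⁴ → stable
  61–65 m: −αΔT+βΔS = −(1.8 × 10⁻⁴)(+9.9)+(7.1 × 10⁻⁴)(-0.94) = -2.4 × 10⁻³ → UNSTABLE
  65–133 m: −αΔT+βΔS = −(1.8 × 10⁻⁴)(-3.6)+(7.1 × 10⁻⁴)(+0.35) = 9.0 × 10⁻⁴ → stable
  133–186 m: −αΔT+βΔS = −(1.8 × 10⁻⁴)(+3.4)+(7.1 × 10⁻⁴)(+1.57) = 5.0 × 10⁻⁴ → stable
  186–258 m: −αΔT+βΔS = −(1.8 × 10⁻⁴)(-7.5)+(7.1 × 10⁻⁴)(-1.03) = 6.2 × 10⁻⁴ → stable
The 61–65 m interval has Δρ < 0: lighter water underlies denser water.

61–65 m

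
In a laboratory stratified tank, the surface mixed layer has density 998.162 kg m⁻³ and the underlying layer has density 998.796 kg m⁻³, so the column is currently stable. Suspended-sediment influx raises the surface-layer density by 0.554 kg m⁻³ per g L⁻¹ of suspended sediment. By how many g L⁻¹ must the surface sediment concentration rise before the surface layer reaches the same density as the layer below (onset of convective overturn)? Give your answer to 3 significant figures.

Density deficit of the surface layer: 998.796 − 998.162 = 0.634 kg m⁻³.
Required change = 0.634 / 0.554 = 1.14 g L⁻¹.

1.14 g L⁻¹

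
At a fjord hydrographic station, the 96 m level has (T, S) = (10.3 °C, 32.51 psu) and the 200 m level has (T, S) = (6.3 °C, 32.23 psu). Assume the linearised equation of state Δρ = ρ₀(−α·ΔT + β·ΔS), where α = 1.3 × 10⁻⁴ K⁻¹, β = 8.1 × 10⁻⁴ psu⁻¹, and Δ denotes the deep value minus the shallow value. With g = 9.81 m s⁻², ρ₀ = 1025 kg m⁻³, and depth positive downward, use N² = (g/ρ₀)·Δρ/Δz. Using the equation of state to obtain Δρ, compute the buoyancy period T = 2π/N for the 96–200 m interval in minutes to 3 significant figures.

19.9 min

ΔT = -4.0 K, ΔS = -0.28 psu (deep − shallow).
Δρ/ρ₀ = −αΔT + βΔS = 5.20 × 10⁻⁴ − 2.268 × 10⁻⁴ = 2.932 × 10⁻⁴, so Δρ ≈ 0.3005 kg m⁻³.
N² = (g/ρ₀)·Δρ/Δz = g·(Δρ/ρ₀)/Δz = 9.81 × 2.932 × 10⁻⁴ / 104 = 2.7657 × 10⁻⁵ s⁻².
N = √(2.7657 × 10⁻⁵) = 5.2590 × 10⁻³ rad s⁻¹ → T = 2π/N = 1.1947 × 10³ s = 19.912 min ≈ 19.9 min.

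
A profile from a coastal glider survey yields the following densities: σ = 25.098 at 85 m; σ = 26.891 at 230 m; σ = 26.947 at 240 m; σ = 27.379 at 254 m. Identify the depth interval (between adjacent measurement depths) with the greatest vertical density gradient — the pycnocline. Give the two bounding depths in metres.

240–254 m

Compute the density gradient over each adjacent pair:
  85–230 m: Δρ/Δz = 1.793/145 = 0.012 kg m⁻⁴
  230–240 m: Δρ/Δz = 0.056/10 = 5.6 × 10⁻³ kg m⁻⁴
  240–254 m: Δρ/Δz = 0.432/14 = 0.031 kg m⁻⁴
The largest gradient is in the 240–254 m interval — the pycnocline.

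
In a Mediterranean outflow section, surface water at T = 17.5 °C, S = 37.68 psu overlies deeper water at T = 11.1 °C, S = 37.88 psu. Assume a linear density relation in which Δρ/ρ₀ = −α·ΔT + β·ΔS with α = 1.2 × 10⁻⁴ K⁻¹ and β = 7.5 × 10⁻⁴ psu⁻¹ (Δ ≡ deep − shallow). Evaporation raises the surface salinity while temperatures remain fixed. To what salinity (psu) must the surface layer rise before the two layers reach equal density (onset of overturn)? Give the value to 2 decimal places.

38.90 psu

Neutral buoyancy requires −α(T_deep − T_surf) + β(S_deep − S_surf′) = 0.
S_surf′ = S_deep − (α/β)·ΔT = 37.88 − (1.2 × 10⁻⁴/7.5 × 10⁻⁴)·(-6.4) = 38.9040 psu.
Increase required: 38.9040 − 37.68 = 1.2240 psu.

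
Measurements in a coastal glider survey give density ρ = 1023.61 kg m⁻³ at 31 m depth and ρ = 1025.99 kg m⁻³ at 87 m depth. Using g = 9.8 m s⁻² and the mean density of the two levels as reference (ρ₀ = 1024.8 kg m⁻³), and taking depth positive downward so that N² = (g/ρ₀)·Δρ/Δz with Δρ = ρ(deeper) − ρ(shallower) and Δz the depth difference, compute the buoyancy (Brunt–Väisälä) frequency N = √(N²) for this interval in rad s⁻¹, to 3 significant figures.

Δρ = 1025.99 − 1023.61 = 2.38 kg m⁻³ over Δz = 87 − 31 = 56 m.
N² = (9.8/1024.8) × (2.38/56) = 4.0642 × 10⁻⁴ s⁻².
N = √(4.0642 × 10⁻⁴) = 0.020160 rad s⁻¹ ≈ 0.0202 rad s⁻¹.

0.0202 rad s⁻¹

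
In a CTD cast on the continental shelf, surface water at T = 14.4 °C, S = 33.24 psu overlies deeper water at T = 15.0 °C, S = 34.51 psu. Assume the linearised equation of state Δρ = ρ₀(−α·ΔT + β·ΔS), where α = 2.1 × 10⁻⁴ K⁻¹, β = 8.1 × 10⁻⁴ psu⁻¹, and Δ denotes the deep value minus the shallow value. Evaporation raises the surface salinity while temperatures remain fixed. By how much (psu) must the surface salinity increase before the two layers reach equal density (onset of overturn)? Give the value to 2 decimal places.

1.11 psu

Neutral buoyancy requires −α(T_deep − T_surf) + β(S_deep − S_surf′) = 0.
S_surf′ = S_deep − (α/β)·ΔT = 34.51 − (2.1 × 10⁻⁴/8.1 × 10⁻⁴)·(+0.6) = 34.3544 psu.
Increase required: 34.3544 − 33.24 = 1.1144 psu.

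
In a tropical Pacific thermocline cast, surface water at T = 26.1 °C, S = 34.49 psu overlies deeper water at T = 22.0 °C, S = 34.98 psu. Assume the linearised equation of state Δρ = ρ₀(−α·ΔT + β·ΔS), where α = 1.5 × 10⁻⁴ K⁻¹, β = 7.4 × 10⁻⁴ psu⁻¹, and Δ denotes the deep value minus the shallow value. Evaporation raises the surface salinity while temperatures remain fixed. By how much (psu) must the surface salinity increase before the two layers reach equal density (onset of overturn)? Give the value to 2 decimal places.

1.32 psu

Neutral buoyancy requires −α(T_deep − T_surf) + β(S_deep − S_surf′) = 0.
S_surf′ = S_deep − (α/β)·ΔT = 34.98 − (1.5 × 10⁻⁴/7.4 × 10⁻⁴)·(-4.1) = 35.8111 psu.
Increase required: 35.8111 − 34.49 = 1.3211 psu.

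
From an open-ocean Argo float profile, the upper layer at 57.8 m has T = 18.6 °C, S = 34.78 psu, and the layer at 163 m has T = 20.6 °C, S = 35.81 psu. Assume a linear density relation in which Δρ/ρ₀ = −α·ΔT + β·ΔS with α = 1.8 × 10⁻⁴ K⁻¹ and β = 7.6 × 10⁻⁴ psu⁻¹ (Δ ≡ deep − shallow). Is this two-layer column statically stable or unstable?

ΔT = 20.6 − 18.6 = +2.0 K and ΔS = 35.81 − 34.78 = +1.03 psu (deep − shallow).
−αΔT = -3.60 × 10⁻⁴; βΔS = 7.828 × 10⁻⁴; sum Δρ/ρ₀ = 4.228 × 10⁻⁴.
Δρ/ρ₀ > 0, so Δρ > 0: deeper water is denser → statically stable.

stable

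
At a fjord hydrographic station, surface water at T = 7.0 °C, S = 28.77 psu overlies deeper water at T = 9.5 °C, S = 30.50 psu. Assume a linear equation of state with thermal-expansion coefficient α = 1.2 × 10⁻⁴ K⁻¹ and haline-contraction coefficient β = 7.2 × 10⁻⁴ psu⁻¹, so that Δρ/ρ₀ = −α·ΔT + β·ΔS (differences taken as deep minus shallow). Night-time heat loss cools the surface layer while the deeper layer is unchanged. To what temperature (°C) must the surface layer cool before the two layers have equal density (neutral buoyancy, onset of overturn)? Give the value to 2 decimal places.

-0.88 °C

Neutral buoyancy requires Δρ = 0, i.e. −α(T_deep − T_surf′) + β(S_deep − S_surf) = 0.
T_surf′ = T_deep − (β/α)·ΔS = 9.5 − (7.2 × 10⁻⁴/1.2 × 10⁻⁴)·(+1.73) = -0.8800 °C.
Cooling required: 7.0 − (-0.8800) = 7.8800 °C.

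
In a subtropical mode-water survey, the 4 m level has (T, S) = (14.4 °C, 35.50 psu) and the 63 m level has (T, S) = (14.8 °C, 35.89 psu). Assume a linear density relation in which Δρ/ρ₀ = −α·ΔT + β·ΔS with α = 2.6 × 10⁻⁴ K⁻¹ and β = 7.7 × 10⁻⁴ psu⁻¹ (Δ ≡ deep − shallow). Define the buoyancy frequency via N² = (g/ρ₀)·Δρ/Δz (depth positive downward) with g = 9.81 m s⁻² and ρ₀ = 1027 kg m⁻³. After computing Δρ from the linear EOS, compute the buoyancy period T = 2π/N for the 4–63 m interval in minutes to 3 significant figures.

18.3 min

ΔT = +0.4 K, ΔS = +0.39 psu (deep − shallow).
Δρ/ρ₀ = −αΔT + βΔS = -1.04 × 10⁻⁴ + 3.003 × 10⁻⁴ = 1.963 × 10⁻⁴, so Δρ ≈ 0.2016 kg m⁻³.
N² = (g/ρ₀)·Δρ/Δz = g·(Δρ/ρ₀)/Δz = 9.81 × 1.963 × 10⁻⁴ / 59 = 3.2639 × 10⁻⁵ s⁻².
N = √(3.2639 × 10⁻⁵) = 5.7131 × 10⁻³ rad s⁻¹ → T = 2π/N = 1.0998 × 10³ s = 18.330 min ≈ 18.3 min.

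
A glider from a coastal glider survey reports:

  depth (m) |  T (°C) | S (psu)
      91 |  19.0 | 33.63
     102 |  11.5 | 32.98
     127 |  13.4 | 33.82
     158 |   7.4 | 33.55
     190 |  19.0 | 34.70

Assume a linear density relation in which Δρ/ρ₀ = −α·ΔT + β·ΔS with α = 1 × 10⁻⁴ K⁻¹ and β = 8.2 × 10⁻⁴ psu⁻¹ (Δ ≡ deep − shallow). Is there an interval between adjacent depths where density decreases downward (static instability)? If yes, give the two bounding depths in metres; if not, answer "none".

158–190 m

Evaluate Δρ/ρ₀ = −αΔT + βΔS across each adjacent pair:
  91–102 m: −αΔT+βΔS = −(1 × 10⁻⁴)(-7.5)+(8.2 × 10⁻⁴)(-0.65) = 2.2 × 10⁻⁴ → stable
  102–127 m: −αΔT+βΔS = −(1 × 10⁻⁴)(+1.9)+(8.2 × 10⁻⁴)(+0.84) = 5.0 × 10⁻⁴ → stable
  127–158 m: −αΔT+βΔS = −(1 × 10⁻⁴)(-6.0)+(8.2 × 10⁻⁴)(-0.27) = 3.8 × 10⁻⁴ → stable
  158–190 m: −αΔT+βΔS = −(1 × 10⁻⁴)(+11.6)+(8.2 × 10⁻⁴)(+1.15) = -2.2 × 10⁻⁴ → UNSTABLE
The 158–190 m interval has Δρ < 0: lighter water underlies denser water.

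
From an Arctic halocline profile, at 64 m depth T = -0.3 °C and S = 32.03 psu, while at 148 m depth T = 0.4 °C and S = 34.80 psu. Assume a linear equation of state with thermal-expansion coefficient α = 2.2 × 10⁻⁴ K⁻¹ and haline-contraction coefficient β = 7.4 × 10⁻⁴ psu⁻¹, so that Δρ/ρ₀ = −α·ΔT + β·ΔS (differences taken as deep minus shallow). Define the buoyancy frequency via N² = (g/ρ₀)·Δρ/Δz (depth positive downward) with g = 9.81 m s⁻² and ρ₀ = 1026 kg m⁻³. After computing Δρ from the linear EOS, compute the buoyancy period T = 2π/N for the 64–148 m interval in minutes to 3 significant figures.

ΔT = +0.7 K, ΔS = +2.77 psu (deep − shallow).
Δρ/ρ₀ = −αΔT + βΔS = -1.54 × 10⁻⁴ + 2.0498 × 10⁻³ = 1.8958 × 10⁻³, so Δρ ≈ 1.945 kg m⁻³.
N² = (g/ρ₀)·Δρ/Δz = g·(Δρ/ρ₀)/Δz = 9.81 × 1.8958 × 10⁻³ / 84 = 2.2140 × 10⁻⁴ s⁻².
N = √(2.2140 × 10⁻⁴) = 0.014880 rad s⁻¹ → T = 2π/N = 422.26 s = 7.0377 min ≈ 7.04 min.

7.04 min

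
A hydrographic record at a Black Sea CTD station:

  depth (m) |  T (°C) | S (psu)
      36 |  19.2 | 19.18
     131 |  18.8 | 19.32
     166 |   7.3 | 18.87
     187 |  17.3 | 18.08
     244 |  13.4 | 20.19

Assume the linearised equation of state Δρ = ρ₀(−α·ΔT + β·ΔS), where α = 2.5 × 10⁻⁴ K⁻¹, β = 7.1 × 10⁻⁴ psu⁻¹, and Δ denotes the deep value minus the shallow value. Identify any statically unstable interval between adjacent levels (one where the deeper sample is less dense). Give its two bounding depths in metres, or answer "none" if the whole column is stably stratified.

Evaluate Δρ/ρ₀ = −αΔT + βΔS across each adjacent pair:
  36–131 m: −αΔT+βΔS = −(2.5 × 10⁻⁴)(-0.4)+(7.1 × 10⁻⁴)(+0.14) = 2.0 × 10⁻⁴ → stable
  131–166 m: −αΔT+βΔS = −(2.5 × 10⁻⁴)(-11.5)+(7.1 × 10⁻⁴)(-0.45) = 2.6 × 10⁻³ → stable
  166–187 m: −αΔT+βΔS = −(2.5 × 10⁻⁴)(+10.0)+(7.1 × 10⁻⁴)(-0.79) = -3.1 × 10⁻³ → UNSTABLE
  187–244 m: −αΔT+βΔS = −(2.5 × 10⁻⁴)(-3.9)+(7.1 × 10⁻⁴)(+2.11) = 2.5 × 10⁻³ → stable
The 166–187 m interval has Δρ < 0: lighter water underlies denser water.

166–187 m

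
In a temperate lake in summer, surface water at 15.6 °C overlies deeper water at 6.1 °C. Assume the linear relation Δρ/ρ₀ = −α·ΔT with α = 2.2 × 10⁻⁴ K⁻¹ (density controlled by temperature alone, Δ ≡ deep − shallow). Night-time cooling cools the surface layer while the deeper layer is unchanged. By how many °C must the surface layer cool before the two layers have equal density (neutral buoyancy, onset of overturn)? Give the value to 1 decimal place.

9.5 °C

With temperature the only control, equal density requires T_surf′ = T_deep.
T_surf′ = 6.1 °C.
Cooling required: 15.6 − 6.1 = 9.5 °C.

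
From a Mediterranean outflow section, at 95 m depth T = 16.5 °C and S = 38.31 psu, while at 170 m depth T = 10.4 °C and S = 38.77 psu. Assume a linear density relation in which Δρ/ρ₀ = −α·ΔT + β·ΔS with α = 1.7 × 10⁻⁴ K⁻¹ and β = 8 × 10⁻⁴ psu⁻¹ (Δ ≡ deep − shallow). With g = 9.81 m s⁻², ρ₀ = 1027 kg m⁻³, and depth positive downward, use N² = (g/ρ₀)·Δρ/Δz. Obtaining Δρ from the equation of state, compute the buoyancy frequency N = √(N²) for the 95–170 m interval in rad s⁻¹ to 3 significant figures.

0.0136 rad s⁻¹

ΔT = -6.1 K, ΔS = +0.46 psu (deep − shallow).
Δρ/ρ₀ = −αΔT + βΔS = 1.037 × 10⁻³ + 3.68 × 10⁻⁴ = 1.405 × 10⁻³, so Δρ ≈ 1.443 kg m⁻³.
N² = (g/ρ₀)·Δρ/Δz = g·(Δρ/ρ₀)/Δz = 9.81 × 1.405 × 10⁻³ / 75 = 1.8377 × 10⁻⁴ s⁻².
N = √(1.8377 × 10⁻⁴) = 0.013556 rad s⁻¹ ≈ 0.0136 rad s⁻¹.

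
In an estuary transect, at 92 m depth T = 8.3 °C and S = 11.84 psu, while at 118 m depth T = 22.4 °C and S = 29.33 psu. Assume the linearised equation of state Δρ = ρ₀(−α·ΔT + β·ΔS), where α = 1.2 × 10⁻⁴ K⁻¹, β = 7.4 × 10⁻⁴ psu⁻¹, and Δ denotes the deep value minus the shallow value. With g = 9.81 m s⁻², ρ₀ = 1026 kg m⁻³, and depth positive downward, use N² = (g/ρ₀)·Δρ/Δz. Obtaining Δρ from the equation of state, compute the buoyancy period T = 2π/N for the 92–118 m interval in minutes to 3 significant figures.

1.61 min

ΔT = +14.1 K, ΔS = +17.49 psu (deep − shallow).
Δρ/ρ₀ = −αΔT + βΔS = -1.692 × 10⁻³ + 0.0129426 = 0.0112506, so Δρ ≈ 11.54 kg m⁻³.
N² = (g/ρ₀)·Δρ/Δz = g·(Δρ/ρ₀)/Δz = 9.81 × 0.0112506 / 26 = 4.2449 × 10⁻³ s⁻².
N = √(4.2449 × 10⁻³) = 0.065153 rad s⁻¹ → T = 2π/N = 96.437 s = 1.6073 min ≈ 1.61 min.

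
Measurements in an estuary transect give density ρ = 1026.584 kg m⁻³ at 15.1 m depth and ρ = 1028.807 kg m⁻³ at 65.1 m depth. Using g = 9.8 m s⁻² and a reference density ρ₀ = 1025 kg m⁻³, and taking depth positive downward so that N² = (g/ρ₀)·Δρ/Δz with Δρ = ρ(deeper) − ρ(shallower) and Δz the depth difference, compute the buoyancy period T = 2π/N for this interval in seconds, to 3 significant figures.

Δρ = 1028.807 − 1026.584 = 2.223 kg m⁻³ over Δz = 65.1 − 15.1 = 50 m.
N² = (9.8/1025) × (2.223/50) = 4.2508 × 10⁻⁴ s⁻².
N = √(4.2508 × 10⁻⁴) = 0.020617 rad s⁻¹, so T = 2π/N = 304.76 s ≈ 305 s.

305 s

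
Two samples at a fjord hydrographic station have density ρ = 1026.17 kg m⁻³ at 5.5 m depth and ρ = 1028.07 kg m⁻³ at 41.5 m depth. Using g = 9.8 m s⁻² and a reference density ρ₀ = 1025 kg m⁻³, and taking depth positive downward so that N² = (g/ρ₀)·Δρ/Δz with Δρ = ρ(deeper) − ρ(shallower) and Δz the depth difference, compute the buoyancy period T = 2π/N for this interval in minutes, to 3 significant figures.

4.66 min

Δρ = 1028.07 − 1026.17 = 1.90 kg m⁻³ over Δz = 41.5 − 5.5 = 36 m.
N² = (9.8/1025) × (1.90/36) = 5.0461 × 10⁻⁴ s⁻².
N = √(5.0461 × 10⁻⁴) = 0.022464 rad s⁻¹, so T = 2π/N = 279.70 s = 4.6617 min ≈ 4.66 min.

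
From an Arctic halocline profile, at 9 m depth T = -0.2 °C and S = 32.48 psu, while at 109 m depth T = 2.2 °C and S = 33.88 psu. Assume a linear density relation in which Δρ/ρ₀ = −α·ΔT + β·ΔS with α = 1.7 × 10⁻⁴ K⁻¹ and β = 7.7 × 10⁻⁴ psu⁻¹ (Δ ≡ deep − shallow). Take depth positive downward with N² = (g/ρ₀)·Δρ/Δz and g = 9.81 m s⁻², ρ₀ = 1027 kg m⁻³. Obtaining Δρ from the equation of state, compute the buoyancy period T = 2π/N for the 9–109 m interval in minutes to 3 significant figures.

12.9 min

ΔT = +2.4 K, ΔS = +1.40 psu (deep − shallow).
Δρ/ρ₀ = −αΔT + βΔS = -4.08 × 10⁻⁴ + 1.078 × 10⁻³ = 6.70 × 10⁻⁴, so Δρ ≈ 0.6881 kg m⁻³.
N² = (g/ρ₀)·Δρ/Δz = g·(Δρ/ρ₀)/Δz = 9.81 × 6.70 × 10⁻⁴ / 100 = 6.5727 × 10⁻⁵ s⁻².
N = √(6.5727 × 10⁻⁵) = 8.1072 × 10⁻³ rad s⁻¹ → T = 2π/N = 775.01 s = 12.917 min ≈ 12.9 min.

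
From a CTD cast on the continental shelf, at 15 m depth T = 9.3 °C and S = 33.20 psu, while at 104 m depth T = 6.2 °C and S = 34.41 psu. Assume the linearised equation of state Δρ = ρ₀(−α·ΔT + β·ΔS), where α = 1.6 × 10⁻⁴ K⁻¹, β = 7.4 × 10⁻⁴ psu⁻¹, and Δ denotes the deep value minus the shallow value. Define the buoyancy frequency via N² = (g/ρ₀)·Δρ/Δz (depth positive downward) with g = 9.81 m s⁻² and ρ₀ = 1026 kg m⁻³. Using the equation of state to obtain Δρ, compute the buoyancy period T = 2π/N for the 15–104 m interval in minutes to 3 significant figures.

ΔT = -3.1 K, ΔS = +1.21 psu (deep − shallow).
Δρ/ρ₀ = −αΔT + βΔS = 4.96 × 10⁻⁴ + 8.954 × 10⁻⁴ = 1.3914 × 10⁻³, so Δρ ≈ 1.428 kg m⁻³.
N² = (g/ρ₀)·Δρ/Δz = g·(Δρ/ρ₀)/Δz = 9.81 × 1.3914 × 10⁻³ / 89 = 1.5337 × 10⁻⁴ s⁻².
N = √(1.5337 × 10⁻⁴) = 0.012384 rad s⁻¹ → T = 2π/N = 507.36 s = 8.4560 min ≈ 8.46 min.

8.46 min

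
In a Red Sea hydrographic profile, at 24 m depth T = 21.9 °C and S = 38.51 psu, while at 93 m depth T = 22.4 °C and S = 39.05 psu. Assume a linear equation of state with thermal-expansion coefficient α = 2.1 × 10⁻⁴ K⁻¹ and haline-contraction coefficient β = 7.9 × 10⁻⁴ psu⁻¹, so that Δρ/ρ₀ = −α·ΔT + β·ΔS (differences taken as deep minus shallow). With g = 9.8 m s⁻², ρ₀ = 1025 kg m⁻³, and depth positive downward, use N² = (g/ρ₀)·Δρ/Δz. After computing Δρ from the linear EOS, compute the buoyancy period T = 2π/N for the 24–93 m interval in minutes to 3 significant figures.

15.5 min

ΔT = +0.5 K, ΔS = +0.54 psu (deep − shallow).
Δρ/ρ₀ = −αΔT + βΔS = -1.05 × 10⁻⁴ + 4.266 × 10⁻⁴ = 3.216 × 10⁻⁴, so Δρ ≈ 0.3296 kg m⁻³.
N² = (g/ρ₀)·Δρ/Δz = g·(Δρ/ρ₀)/Δz = 9.8 × 3.216 × 10⁻⁴ / 69 = 4.5677 × 10⁻⁵ s⁻².
N = √(4.5677 × 10⁻⁵) = 6.7585 × 10⁻³ rad s⁻¹ → T = 2π/N = 929.67 s = 15.494 min ≈ 15.5 min.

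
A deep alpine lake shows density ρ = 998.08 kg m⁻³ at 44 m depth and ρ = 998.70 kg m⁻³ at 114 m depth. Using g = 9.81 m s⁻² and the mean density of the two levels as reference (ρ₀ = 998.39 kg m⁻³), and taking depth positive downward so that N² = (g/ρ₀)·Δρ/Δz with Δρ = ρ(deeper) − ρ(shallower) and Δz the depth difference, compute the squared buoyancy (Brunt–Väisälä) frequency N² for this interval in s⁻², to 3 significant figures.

8.70 × 10⁻⁵ s⁻²

Δρ = 998.70 − 998.08 = 0.62 kg m⁻³ over Δz = 114 − 44 = 70 m.
N² = (9.81/998.39) × (0.62/70) = 8.7029 × 10⁻⁵ s⁻² ≈ 8.70 × 10⁻⁵ s⁻².
Since Δρ > 0 the layer is stably stratified.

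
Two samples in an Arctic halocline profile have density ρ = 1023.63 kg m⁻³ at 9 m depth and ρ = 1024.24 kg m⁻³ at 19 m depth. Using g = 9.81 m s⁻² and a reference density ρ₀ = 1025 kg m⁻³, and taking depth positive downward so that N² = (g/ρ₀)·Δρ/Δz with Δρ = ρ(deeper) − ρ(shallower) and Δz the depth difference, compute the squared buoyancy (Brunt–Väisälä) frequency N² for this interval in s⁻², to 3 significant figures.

5.84 × 10⁻⁴ s⁻²

Δρ = 1024.24 − 1023.63 = 0.61 kg m⁻³ over Δz = 19 − 9 = 10 m.
N² = (9.81/1025) × (0.61/10) = 5.8381 × 10⁻⁴ s⁻² ≈ 5.84 × 10⁻⁴ s⁻².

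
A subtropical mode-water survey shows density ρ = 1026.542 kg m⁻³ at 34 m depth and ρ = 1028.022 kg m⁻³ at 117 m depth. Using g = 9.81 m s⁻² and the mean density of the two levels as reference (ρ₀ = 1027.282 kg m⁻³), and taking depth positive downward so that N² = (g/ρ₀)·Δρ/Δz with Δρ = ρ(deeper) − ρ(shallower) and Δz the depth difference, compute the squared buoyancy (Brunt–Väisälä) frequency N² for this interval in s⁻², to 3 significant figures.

Δρ = 1028.022 − 1026.542 = 1.480 kg m⁻³ over Δz = 117 − 34 = 83 m.
N² = (9.81/1027.282) × (1.480/83) = 1.7028 × 10⁻⁴ s⁻² ≈ 1.70 × 10⁻⁴ s⁻².

1.70 × 10⁻⁴ s⁻²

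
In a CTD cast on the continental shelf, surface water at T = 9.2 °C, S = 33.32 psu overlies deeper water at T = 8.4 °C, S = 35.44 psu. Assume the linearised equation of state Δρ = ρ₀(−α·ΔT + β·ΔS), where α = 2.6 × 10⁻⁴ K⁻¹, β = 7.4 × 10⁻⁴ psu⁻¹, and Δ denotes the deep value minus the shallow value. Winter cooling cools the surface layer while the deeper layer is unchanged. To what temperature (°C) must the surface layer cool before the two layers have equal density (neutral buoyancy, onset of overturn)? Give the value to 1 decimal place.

Neutral buoyancy requires Δρ = 0, i.e. −α(T_deep − T_surf′) + β(S_deep − S_surf) = 0.
T_surf′ = T_deep − (β/α)·ΔS = 8.4 − (7.4 × 10⁻⁴/2.6 × 10⁻⁴)·(+2.12) = 2.366 °C.
Cooling required: 9.2 − (2.366) = 6.834 °C.

2.4 °C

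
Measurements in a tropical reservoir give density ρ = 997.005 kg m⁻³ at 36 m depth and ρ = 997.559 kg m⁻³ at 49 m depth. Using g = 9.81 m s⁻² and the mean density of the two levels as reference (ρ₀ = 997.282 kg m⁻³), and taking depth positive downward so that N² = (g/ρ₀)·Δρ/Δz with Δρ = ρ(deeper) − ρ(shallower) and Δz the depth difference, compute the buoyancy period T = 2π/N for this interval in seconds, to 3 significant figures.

Δρ = 997.559 − 997.005 = 0.554 kg m⁻³ over Δz = 49 − 36 = 13 m.
N² = (9.81/997.282) × (0.554/13) = 4.1920 × 10⁻⁴ s⁻².
N = √(4.1920 × 10⁻⁴) = 0.020474 rad s⁻¹, so T = 2π/N = 306.89 s ≈ 307 s.

307 s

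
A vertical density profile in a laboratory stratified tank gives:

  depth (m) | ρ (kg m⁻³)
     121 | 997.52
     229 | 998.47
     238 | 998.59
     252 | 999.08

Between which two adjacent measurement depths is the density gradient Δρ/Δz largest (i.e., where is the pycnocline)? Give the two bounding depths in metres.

238–252 m

Compute the density gradient over each adjacent pair:
  121–229 m: Δρ/Δz = 0.95/108 = 8.8 × 10⁻³ kg m⁻⁴
  229–238 m: Δρ/Δz = 0.12/9 = 0.013 kg m⁻⁴
  238–252 m: Δρ/Δz = 0.49/14 = 0.035 kg m⁻⁴
The largest gradient is in the 238–252 m interval — the pycnocline.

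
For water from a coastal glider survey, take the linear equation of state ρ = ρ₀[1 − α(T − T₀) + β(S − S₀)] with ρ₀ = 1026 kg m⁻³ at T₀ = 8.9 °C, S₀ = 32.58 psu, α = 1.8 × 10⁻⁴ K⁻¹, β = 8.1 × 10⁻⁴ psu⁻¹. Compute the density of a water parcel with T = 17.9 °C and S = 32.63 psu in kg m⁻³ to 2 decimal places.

T − T₀ = +9.0 K, S − S₀ = +0.05 psu.
Bracket = 1 − α·(+9.0) + β·(+0.05) = 1 + (-1.5795 × 10⁻³) = 0.9984205.
ρ = 1026 × 0.9984205 = 1024.38 kg m⁻³.

1024.38 kg m⁻³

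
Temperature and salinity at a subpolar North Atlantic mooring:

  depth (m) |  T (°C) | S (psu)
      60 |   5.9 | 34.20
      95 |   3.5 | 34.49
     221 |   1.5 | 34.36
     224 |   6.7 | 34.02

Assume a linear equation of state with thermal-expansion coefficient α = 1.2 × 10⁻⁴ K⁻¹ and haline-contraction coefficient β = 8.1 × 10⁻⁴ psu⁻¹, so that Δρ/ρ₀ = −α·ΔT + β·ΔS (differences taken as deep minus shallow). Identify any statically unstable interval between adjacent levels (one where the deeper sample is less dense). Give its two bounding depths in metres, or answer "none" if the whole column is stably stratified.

Evaluate Δρ/ρ₀ = −αΔT + βΔS across each adjacent pair:
  60–95 m: −αΔT+βΔS = −(1.2 × 10⁻⁴)(-2.4)+(8.1 × 10⁻⁴)(+0.29) = 5.2 × 10⁻⁴ → stable
  95–221 m: −αΔT+βΔS = −(1.2 × 10⁻⁴)(-2.0)+(8.1 × 10⁻⁴)(-0.13) = 1.3 × 10⁻⁴ → stable
  221–224 m: −αΔT+βΔS = −(1.2 × 10⁻⁴)(+5.2)+(8.1 × 10⁻⁴)(-0.34) = -9.0 × 10⁻⁴ → UNSTABLE
The 221–224 m interval has Δρ < 0: lighter water underlies denser water.

221–224 m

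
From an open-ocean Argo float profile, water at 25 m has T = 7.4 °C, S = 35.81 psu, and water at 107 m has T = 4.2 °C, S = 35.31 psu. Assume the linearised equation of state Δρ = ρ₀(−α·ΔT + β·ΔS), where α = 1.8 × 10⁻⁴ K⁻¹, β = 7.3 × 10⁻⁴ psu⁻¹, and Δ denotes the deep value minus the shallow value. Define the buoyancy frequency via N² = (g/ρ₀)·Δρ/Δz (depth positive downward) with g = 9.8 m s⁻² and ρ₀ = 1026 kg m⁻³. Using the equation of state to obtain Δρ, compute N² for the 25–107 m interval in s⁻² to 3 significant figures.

2.52 × 10⁻⁵ s⁻²

ΔT = -3.2 K, ΔS = -0.50 psu (deep − shallow).
Δρ/ρ₀ = −αΔT + βΔS = 5.76 × 10⁻⁴ − 3.65 × 10⁻⁴ = 2.11 × 10⁻⁴, so Δρ ≈ 0.2165 kg m⁻³.
N² = (g/ρ₀)·Δρ/Δz = g·(Δρ/ρ₀)/Δz = 9.8 × 2.11 × 10⁻⁴ / 82 = 2.5217 × 10⁻⁵ s⁻² ≈ 2.52 × 10⁻⁵ s⁻².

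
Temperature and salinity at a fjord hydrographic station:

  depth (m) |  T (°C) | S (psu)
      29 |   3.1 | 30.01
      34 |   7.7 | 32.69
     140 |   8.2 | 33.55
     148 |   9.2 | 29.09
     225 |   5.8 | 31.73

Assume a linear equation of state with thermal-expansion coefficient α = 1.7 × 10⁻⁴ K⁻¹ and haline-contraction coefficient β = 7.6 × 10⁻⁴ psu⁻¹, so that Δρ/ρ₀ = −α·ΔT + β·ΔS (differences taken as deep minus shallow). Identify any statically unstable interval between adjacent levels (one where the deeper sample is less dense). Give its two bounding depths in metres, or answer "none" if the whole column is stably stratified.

140–148 m

Evaluate Δρ/ρ₀ = −αΔT + βΔS across each adjacent pair:
  29–34 m: −αΔT+βΔS = −(1.7 × 10⁻⁴)(+4.6)+(7.6 × 10⁻⁴)(+2.68) = 1.3 × 10⁻³ → stable
  34–140 m: −αΔT+βΔS = −(1.7 × 10⁻⁴)(+0.5)+(7.6 × 10⁻⁴)(+0.86) = 5.7 × 10⁻⁴ → stable
  140–148 m: −αΔT+βΔS = −(1.7 × 10⁻⁴)(+1.0)+(7.6 × 10⁻⁴)(-4.46) = -3.6 × 10⁻³ → UNSTABLE
  148–225 m: −αΔT+βΔS = −(1.7 × 10⁻⁴)(-3.4)+(7.6 × 10⁻⁴)(+2.64) = 2.6 × 10⁻³ → stable
The 140–148 m interval has Δρ < 0: lighter water underlies denser water.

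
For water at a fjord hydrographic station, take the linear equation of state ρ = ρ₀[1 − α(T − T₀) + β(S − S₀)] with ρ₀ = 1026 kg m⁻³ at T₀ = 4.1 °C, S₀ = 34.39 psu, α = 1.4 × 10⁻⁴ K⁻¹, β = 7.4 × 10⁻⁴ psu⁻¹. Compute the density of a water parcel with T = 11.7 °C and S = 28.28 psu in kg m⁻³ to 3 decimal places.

1020.269 kg m⁻³

T − T₀ = +7.6 K, S − S₀ = -6.11 psu.
Bracket = 1 − α·(+7.6) + β·(-6.11) = 1 + (-5.5854 × 10⁻³) = 0.9944146.
ρ = 1026 × 0.9944146 = 1020.269 kg m⁻³.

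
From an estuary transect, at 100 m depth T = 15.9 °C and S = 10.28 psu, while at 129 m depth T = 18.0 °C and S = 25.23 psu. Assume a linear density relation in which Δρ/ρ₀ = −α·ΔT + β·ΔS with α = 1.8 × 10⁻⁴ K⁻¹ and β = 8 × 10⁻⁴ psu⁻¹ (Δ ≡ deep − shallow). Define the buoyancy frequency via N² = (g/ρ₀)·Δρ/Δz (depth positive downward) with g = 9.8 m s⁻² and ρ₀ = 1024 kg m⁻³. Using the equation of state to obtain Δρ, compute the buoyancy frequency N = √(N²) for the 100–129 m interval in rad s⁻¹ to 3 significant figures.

ΔT = +2.1 K, ΔS = +14.95 psu (deep − shallow).
Δρ/ρ₀ = −αΔT + βΔS = -3.78 × 10⁻⁴ + 0.01196 = 0.011582, so Δρ ≈ 11.86 kg m⁻³.
N² = (g/ρ₀)·Δρ/Δz = g·(Δρ/ρ₀)/Δz = 9.8 × 0.011582 / 29 = 3.9139 × 10⁻³ s⁻².
N = √(3.9139 × 10⁻³) = 0.062561 rad s⁻¹ ≈ 0.0626 rad s⁻¹.

0.0626 rad s⁻¹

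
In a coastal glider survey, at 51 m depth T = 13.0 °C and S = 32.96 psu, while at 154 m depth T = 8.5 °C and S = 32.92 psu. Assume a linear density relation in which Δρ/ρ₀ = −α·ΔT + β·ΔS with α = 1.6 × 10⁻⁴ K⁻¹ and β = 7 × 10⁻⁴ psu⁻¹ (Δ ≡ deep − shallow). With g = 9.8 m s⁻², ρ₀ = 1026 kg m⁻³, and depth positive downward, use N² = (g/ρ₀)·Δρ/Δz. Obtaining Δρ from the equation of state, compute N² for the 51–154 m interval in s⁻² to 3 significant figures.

6.58 × 10⁻⁵ s⁻²

ΔT = -4.5 K, ΔS = -0.04 psu (deep − shallow).
Δρ/ρ₀ = −αΔT + βΔS = 7.20 × 10⁻⁴ − 2.80 × 10⁻⁵ = 6.92 × 10⁻⁴, so Δρ ≈ 0.7100 kg m⁻³.
N² = (g/ρ₀)·Δρ/Δz = g·(Δρ/ρ₀)/Δz = 9.8 × 6.92 × 10⁻⁴ / 103 = 6.5841 × 10⁻⁵ s⁻² ≈ 6.58 × 10⁻⁵ s⁻².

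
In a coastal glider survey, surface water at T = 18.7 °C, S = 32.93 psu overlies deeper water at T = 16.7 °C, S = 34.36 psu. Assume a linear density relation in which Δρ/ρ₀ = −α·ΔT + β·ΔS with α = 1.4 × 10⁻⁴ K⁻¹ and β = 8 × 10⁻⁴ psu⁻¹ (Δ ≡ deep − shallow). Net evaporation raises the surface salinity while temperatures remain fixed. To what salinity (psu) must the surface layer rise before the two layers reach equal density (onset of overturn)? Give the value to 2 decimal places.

Neutral buoyancy requires −α(T_deep − T_surf) + β(S_deep − S_surf′) = 0.
S_surf′ = S_deep − (α/β)·ΔT = 34.36 − (1.4 × 10⁻⁴/8 × 10⁻⁴)·(-2.0) = 34.7100 psu.
Increase required: 34.7100 − 32.93 = 1.7800 psu.

34.71 psu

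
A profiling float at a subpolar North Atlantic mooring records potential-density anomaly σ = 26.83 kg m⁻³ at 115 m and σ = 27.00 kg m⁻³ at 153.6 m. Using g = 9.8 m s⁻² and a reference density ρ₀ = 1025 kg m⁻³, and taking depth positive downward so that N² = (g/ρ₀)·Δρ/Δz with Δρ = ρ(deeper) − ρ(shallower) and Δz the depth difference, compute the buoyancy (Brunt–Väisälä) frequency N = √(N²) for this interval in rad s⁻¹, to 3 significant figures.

Δρ = 1027.00 − 1026.83 = 0.17 kg m⁻³ over Δz = 153.6 − 115 = 38.6 m.
N² = (9.8/1025) × (0.17/38.6) = 4.2108 × 10⁻⁵ s⁻².
N = √(4.2108 × 10⁻⁵) = 6.4891 × 10⁻³ rad s⁻¹ ≈ 6.49 × 10⁻³ rad s⁻¹.

6.49 × 10⁻³ rad s⁻¹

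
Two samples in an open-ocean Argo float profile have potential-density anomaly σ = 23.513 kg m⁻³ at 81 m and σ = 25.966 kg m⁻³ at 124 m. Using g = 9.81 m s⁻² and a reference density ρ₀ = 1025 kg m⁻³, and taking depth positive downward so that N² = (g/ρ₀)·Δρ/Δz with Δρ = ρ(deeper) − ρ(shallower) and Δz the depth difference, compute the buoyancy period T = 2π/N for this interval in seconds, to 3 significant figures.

Δρ = 1025.966 − 1023.513 = 2.453 kg m⁻³ over Δz = 124 − 81 = 43 m.
N² = (9.81/1025) × (2.453/43) = 5.4598 × 10⁻⁴ s⁻².
N = √(5.4598 × 10⁻⁴) = 0.023366 rad s⁻¹, so T = 2π/N = 268.90 s ≈ 269 s.
N² > 0, so the interval is statically stable.

269 s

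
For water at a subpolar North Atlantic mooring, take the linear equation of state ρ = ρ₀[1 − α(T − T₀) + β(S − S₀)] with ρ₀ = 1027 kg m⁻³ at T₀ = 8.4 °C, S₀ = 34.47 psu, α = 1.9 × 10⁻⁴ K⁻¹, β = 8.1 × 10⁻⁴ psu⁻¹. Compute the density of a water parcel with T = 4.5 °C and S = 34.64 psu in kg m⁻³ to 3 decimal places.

T − T₀ = -3.9 K, S − S₀ = +0.17 psu.
Bracket = 1 − α·(-3.9) + β·(+0.17) = 1 + (8.787 × 10⁻⁴) = 1.0008787.
ρ = 1027 × 1.0008787 = 1027.902 kg m⁻³.

1027.902 kg m⁻³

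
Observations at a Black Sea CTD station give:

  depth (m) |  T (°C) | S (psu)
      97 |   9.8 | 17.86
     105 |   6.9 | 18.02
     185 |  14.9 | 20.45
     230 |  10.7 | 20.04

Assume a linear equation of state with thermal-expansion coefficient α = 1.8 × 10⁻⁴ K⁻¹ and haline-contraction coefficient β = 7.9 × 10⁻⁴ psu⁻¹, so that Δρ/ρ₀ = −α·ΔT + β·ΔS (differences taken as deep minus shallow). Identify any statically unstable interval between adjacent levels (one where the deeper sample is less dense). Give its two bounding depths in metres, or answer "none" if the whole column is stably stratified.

none

Evaluate Δρ/ρ₀ = −αΔT + βΔS across each adjacent pair:
  97–105 m: −αΔT+βΔS = −(1.8 × 10⁻⁴)(-2.9)+(7.9 × 10⁻⁴)(+0.16) = 6.5 × 10⁻⁴ → stable
  105–185 m: −αΔT+βΔS = −(1.8 × 10⁻⁴)(+8.0)+(7.9 × 10⁻⁴)(+2.43) = 4.8 × 10⁻⁴ → stable
  185–230 m: −αΔT+βΔS = −(1.8 × 10⁻⁴)(-4.2)+(7.9 × 10⁻⁴)(-0.41) = 4.3 × 10⁻⁴ → stable
Every interval has Δρ > 0: the column is stably stratified throughout.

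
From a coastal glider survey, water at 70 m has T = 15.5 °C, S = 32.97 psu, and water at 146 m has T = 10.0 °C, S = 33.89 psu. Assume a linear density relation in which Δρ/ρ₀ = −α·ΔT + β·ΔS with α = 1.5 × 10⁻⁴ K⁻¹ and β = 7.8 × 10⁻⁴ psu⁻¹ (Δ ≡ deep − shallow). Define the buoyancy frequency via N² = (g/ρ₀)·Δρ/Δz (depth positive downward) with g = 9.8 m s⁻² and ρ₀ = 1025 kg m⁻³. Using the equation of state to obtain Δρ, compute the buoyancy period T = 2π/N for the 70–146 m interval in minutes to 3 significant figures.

ΔT = -5.5 K, ΔS = +0.92 psu (deep − shallow).
Δρ/ρ₀ = −αΔT + βΔS = 8.25 × 10⁻⁴ + 7.176 × 10⁻⁴ = 1.5426 × 10⁻³, so Δρ ≈ 1.581 kg m⁻³.
N² = (g/ρ₀)·Δρ/Δz = g·(Δρ/ρ₀)/Δz = 9.8 × 1.5426 × 10⁻³ / 76 = 1.9891 × 10⁻⁴ s⁻².
N = √(1.9891 × 10⁻⁴) = 0.014104 rad s⁻¹ → T = 2π/N = 445.49 s = 7.4248 min ≈ 7.42 min.

7.42 min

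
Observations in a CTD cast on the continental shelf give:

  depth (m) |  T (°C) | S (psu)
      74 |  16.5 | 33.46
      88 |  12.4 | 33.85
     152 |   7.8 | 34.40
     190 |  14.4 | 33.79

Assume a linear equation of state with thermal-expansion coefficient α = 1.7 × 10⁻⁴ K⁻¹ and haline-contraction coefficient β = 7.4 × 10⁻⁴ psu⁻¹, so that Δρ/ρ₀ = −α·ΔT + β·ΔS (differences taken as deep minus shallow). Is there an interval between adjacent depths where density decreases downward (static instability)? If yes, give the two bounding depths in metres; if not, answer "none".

152–190 m

Evaluate Δρ/ρ₀ = −αΔT + βΔS across each adjacent pair:
  74–88 m: −αΔT+βΔS = −(1.7 × 10⁻⁴)(-4.1)+(7.4 × 10⁻⁴)(+0.39) = 9.9 × 10⁻⁴ → stable
  88–152 m: −αΔT+βΔS = −(1.7 × 10⁻⁴)(-4.6)+(7.4 × 10⁻⁴)(+0.55) = 1.2 × 10⁻³ → stable
  152–190 m: −αΔT+βΔS = −(1.7 × 10⁻⁴)(+6.6)+(7.4 × 10⁻⁴)(-0.61) = -1.6 × 10⁻³ → UNSTABLE
The 152–190 m interval has Δρ < 0: lighter water underlies denser water.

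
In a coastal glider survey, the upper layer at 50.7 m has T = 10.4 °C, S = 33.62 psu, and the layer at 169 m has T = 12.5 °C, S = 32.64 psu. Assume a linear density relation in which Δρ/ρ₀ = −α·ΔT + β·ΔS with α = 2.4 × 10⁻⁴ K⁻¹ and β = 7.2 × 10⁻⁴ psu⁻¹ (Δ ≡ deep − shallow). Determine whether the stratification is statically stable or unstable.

unstable

ΔT = 12.5 − 10.4 = +2.1 K and ΔS = 32.64 − 33.62 = -0.98 psu (deep − shallow).
−αΔT = -5.04 × 10⁻⁴; βΔS = -7.056 × 10⁻⁴; sum Δρ/ρ₀ = -1.2096 × 10⁻³.
Δρ/ρ₀ < 0, so Δρ < 0: deeper water is lighter → statically unstable; the column would overturn.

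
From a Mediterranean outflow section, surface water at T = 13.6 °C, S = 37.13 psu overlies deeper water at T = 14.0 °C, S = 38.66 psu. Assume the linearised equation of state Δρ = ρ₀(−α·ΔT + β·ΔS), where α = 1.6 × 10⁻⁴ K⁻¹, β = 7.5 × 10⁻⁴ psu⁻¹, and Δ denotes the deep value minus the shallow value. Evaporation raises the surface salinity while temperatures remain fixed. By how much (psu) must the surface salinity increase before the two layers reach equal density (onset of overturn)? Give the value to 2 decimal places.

1.44 psu

Neutral buoyancy requires −α(T_deep − T_surf) + β(S_deep − S_surf′) = 0.
S_surf′ = S_deep − (α/β)·ΔT = 38.66 − (1.6 × 10⁻⁴/7.5 × 10⁻⁴)·(+0.4) = 38.5747 psu.
Increase required: 38.5747 − 37.13 = 1.4447 psu.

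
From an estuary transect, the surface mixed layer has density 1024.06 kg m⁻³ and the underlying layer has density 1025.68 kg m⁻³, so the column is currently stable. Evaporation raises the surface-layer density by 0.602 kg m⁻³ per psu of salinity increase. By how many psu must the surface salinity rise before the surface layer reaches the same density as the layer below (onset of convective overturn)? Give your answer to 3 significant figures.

Density deficit of the surface layer: 1025.68 − 1024.06 = 1.62 kg m⁻³.
Required change = 1.62 / 0.602 = 2.69 psu.

2.69 psu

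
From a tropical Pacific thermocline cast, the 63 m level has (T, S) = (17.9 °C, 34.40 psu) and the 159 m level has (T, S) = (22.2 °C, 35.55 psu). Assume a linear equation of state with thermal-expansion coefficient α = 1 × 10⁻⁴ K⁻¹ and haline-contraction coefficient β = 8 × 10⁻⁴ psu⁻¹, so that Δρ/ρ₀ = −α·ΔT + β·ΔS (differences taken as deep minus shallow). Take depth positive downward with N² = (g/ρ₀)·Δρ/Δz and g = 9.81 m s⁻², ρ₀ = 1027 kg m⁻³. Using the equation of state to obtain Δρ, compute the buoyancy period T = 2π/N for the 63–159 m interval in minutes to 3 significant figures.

ΔT = +4.3 K, ΔS = +1.15 psu (deep − shallow).
Δρ/ρ₀ = −αΔT + βΔS = -4.30 × 10⁻⁴ + 9.20 × 10⁻⁴ = 4.90 × 10⁻⁴, so Δρ ≈ 0.5032 kg m⁻³.
N² = (g/ρ₀)·Δρ/Δz = g·(Δρ/ρ₀)/Δz = 9.81 × 4.90 × 10⁻⁴ / 96 = 5.0072 × 10⁻⁵ s⁻².
N = √(5.0072 × 10⁻⁵) = 7.0762 × 10⁻³ rad s⁻¹ → T = 2π/N = 887.93 s = 14.799 min ≈ 14.8 min.

14.8 min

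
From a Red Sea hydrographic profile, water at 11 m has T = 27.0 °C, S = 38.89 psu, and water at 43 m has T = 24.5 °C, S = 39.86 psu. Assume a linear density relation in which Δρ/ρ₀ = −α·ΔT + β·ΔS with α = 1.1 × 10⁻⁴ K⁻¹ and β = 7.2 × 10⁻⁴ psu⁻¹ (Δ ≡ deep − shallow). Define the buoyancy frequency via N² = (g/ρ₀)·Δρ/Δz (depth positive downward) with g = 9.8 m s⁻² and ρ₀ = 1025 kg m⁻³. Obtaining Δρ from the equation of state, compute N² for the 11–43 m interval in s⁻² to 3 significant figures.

ΔT = -2.5 K, ΔS = +0.97 psu (deep − shallow).
Δρ/ρ₀ = −αΔT + βΔS = 2.75 × 10⁻⁴ + 6.984 × 10⁻⁴ = 9.734 × 10⁻⁴, so Δρ ≈ 0.9977 kg m⁻³.
N² = (g/ρ₀)·Δρ/Δz = g·(Δρ/ρ₀)/Δz = 9.8 × 9.734 × 10⁻⁴ / 32 = 2.9810 × 10⁻⁴ s⁻² ≈ 2.98 × 10⁻⁴ s⁻².

2.98 × 10⁻⁴ s⁻²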